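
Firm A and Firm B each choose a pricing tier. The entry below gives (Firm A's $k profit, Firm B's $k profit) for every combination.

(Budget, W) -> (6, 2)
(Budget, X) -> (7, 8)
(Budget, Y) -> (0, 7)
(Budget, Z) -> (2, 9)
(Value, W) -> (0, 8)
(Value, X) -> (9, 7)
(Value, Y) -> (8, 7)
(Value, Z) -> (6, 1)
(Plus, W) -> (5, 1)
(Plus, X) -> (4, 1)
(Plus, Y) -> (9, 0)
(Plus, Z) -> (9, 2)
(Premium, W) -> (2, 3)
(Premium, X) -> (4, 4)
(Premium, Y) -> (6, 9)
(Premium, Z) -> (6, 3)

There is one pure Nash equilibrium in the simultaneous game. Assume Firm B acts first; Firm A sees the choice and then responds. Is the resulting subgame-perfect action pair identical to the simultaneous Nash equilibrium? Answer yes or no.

no

Solve by backward induction (Firm B leads).
- W: Firm A compares 6, 0, 5, 2 and picks Budget; Firm B would get 2.
- X: Firm A compares 7, 9, 4, 4 and picks Value; Firm B would get 7.
- Y: Firm A compares 0, 8, 9, 6 and picks Plus; Firm B would get 0.
- Z: Firm A compares 2, 6, 9, 6 and picks Plus; Firm B would get 2.
Among 2, 7, 0, 2, the best is 7 at X. Subgame-perfect outcome: (Value, X) with payoffs (9, 7).
Under simultaneous play:
Firm A's best replies: W→Budget; X→Value; Y→Plus; Z→Plus.
Firm B's best replies: Budget→Z; Value→W; Plus→Z; Premium→Y.
Only (Plus, Z) has each player best-responding; Nash payoffs (9, 2).
Sequential outcome (Value, X) differs from the Nash profile (Plus, Z).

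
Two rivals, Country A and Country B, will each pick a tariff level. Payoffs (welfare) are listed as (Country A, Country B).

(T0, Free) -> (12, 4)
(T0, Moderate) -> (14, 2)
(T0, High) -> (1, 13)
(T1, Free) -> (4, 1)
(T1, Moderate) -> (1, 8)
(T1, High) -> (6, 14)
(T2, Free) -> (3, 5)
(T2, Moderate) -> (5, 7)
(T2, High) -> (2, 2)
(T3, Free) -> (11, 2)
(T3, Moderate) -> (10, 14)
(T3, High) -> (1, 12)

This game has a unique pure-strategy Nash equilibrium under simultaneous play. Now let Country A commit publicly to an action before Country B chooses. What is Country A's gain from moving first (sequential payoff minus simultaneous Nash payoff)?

4

Backward induction with Country A moving first.
- T0: BR = High, leader payoff 1.
- T1: BR = High, leader payoff 6.
- T2: BR = Moderate, leader payoff 5.
- T3: BR = Moderate, leader payoff 10.
Maximizing over 1, 6, 5, 10, Country A chooses T3. Subgame-perfect outcome: (T3, Moderate) with payoffs (10, 14).
Under simultaneous play:
Country A's best replies: Free→T0; Moderate→T0; High→T1.
Country B's best replies: T0→High; T1→High; T2→Moderate; T3→Moderate.
Only (T1, High) has each player best-responding; Nash payoffs (6, 14).
Country A's commitment gain: 10 − 6 = 4.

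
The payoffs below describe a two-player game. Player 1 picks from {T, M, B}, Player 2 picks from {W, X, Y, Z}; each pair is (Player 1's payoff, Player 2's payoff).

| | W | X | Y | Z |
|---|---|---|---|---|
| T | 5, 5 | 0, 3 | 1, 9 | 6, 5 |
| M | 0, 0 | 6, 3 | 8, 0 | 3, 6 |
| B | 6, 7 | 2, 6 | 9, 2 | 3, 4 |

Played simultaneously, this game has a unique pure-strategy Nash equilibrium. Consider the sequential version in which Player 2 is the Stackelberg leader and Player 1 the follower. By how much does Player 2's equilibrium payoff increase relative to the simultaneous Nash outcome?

0

Backward induction with Player 2 moving first.
- W → Player 1 plays B (best of 5, 0, 6); Player 2 gets 7.
- X → Player 1 plays M (best of 0, 6, 2); Player 2 gets 3.
- Y → Player 1 plays B (best of 1, 8, 9); Player 2 gets 2.
- Z → Player 1 plays T (best of 6, 3, 3); Player 2 gets 5.
Player 2's induced payoffs are 7, 3, 2, 5, so Player 2 commits to W. Subgame-perfect outcome: (B, W) with payoffs (6, 7).
Under simultaneous play:
Player 1's best replies: W→B; X→M; Y→B; Z→T.
Player 2's best replies: T→Y; M→Z; B→W.
The unique mutual best reply is (B, W), giving (6, 7).
Player 2's commitment gain: 7 − 7 = 0.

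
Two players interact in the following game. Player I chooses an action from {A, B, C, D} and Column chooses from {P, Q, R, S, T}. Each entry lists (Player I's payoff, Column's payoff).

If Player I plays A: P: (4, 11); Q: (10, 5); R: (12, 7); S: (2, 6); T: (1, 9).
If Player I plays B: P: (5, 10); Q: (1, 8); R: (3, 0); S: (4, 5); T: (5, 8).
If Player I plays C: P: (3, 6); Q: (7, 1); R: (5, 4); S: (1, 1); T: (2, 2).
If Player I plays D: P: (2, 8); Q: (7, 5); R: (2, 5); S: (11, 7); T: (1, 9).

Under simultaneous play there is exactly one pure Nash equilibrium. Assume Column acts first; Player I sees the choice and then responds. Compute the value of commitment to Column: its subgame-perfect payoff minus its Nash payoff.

Backward induction with Column moving first.
- P: BR = B, leader payoff 10.
- Q: BR = A, leader payoff 5.
- R: BR = A, leader payoff 7.
- S: BR = D, leader payoff 7.
- T: BR = B, leader payoff 8.
Among 10, 5, 7, 7, 8, the best is 10 at P. Subgame-perfect outcome: (B, P) with payoffs (5, 10).
Now find the simultaneous Nash equilibrium.
Player I's best replies: P→B; Q→A; R→A; S→D; T→B.
Column's best replies: A→P; B→P; C→P; D→T.
The unique mutual best reply is (B, P), giving (5, 10).
Column's commitment gain: 10 − 10 = 0.

0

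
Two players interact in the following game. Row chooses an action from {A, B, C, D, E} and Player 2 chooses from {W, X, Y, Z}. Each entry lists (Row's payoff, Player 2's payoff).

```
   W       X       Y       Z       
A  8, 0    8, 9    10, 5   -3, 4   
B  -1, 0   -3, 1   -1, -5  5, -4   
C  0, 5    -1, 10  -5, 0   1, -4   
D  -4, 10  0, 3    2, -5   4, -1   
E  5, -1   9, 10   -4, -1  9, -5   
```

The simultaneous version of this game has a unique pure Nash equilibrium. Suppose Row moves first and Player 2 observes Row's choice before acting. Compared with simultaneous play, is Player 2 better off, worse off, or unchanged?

Player 2 best-responds to each possible Row move:
- A → Player 2 plays X (best of 0, 9, 5, 4); Row gets 8.
- B → Player 2 plays X (best of 0, 1, -5, -4); Row gets -3.
- C → Player 2 plays X (best of 5, 10, 0, -4); Row gets -1.
- D → Player 2 plays W (best of 10, 3, -5, -1); Row gets -4.
- E → Player 2 plays X (best of -1, 10, -1, -5); Row gets 9.
Among 8, -3, -1, -4, 9, the best is 9 at E. Subgame-perfect outcome: (E, X) with payoffs (9, 10).
For the simultaneous game, intersect best replies.
Row's best replies: W→A; X→E; Y→A; Z→E.
Player 2's best replies: A→X; B→X; C→X; D→W; E→X.
Only (E, X) has each player best-responding; Nash payoffs (9, 10).
Player 2 earns 10 sequentially versus 10 at the Nash outcome: unchanged.

unchanged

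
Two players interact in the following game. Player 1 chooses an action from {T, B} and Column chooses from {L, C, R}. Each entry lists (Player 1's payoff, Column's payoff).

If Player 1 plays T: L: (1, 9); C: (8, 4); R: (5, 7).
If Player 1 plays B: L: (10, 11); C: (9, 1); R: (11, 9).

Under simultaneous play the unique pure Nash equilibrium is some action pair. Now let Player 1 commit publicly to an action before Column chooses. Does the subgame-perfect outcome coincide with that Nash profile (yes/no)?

yes

Work backward from Column's decision.
- T → Column plays L (best of 9, 4, 7); Player 1 gets 1.
- B → Column plays L (best of 11, 1, 9); Player 1 gets 10.
Player 1's induced payoffs are 1, 10, so Player 1 commits to B. Subgame-perfect outcome: (B, L) with payoffs (10, 11).
For the simultaneous game, intersect best replies.
Player 1's best replies: L→B; C→B; R→B.
Column's best replies: T→L; B→L.
The unique mutual best reply is (B, L), giving (10, 11).
Sequential outcome (B, L) coincides with the Nash profile (B, L).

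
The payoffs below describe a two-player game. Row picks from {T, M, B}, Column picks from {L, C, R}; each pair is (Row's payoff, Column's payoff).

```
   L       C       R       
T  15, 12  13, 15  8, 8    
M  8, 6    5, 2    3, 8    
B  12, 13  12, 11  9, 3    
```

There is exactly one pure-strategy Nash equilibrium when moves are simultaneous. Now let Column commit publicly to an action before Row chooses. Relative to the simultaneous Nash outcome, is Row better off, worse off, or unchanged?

unchanged

Work backward from Row's decision.
- L → Row plays T (best of 15, 8, 12); Column gets 12.
- C → Row plays T (best of 13, 5, 12); Column gets 15.
- R → Row plays B (best of 8, 3, 9); Column gets 3.
Among 12, 15, 3, the best is 15 at C. Subgame-perfect outcome: (T, C) with payoffs (13, 15).
For the simultaneous game, intersect best replies.
Row's best replies: L→T; C→T; R→B.
Column's best replies: T→C; M→R; B→L.
Only (T, C) has each player best-responding; Nash payoffs (13, 15).
Row earns 13 sequentially versus 13 at the Nash outcome: unchanged.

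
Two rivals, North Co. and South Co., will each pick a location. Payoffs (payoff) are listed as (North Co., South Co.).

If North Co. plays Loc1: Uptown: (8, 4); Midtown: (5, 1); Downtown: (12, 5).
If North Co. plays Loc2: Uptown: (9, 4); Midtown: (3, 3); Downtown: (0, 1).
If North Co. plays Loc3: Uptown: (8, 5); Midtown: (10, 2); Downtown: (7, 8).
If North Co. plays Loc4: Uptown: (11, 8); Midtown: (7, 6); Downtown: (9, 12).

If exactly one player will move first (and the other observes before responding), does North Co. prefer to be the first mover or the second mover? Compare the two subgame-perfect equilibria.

If North Co. leads: South Co.'s best replies are Loc1→Downtown, Loc2→Uptown, Loc3→Downtown, Loc4→Downtown; North Co.'s induced payoffs 12, 9, 7, 9; outcome (Loc1, Downtown), payoffs (12, 5).
If South Co. leads: North Co.'s best replies are Uptown→Loc4, Midtown→Loc3, Downtown→Loc1; South Co.'s induced payoffs 8, 2, 5; outcome (Loc4, Uptown), payoffs (11, 8).
North Co. gets 12 moving first and 11 moving second, so North Co. prefers to move first.

first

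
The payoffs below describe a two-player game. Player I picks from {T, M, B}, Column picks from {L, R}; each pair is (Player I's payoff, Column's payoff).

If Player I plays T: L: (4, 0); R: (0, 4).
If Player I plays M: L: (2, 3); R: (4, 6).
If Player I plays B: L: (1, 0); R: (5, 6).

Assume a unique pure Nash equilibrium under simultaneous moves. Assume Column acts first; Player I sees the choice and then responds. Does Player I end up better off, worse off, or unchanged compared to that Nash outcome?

unchanged

Backward induction with Column moving first.
- L: Player I compares 4, 2, 1 and picks T; Column would get 0.
- R: Player I compares 0, 4, 5 and picks B; Column would get 6.
Column's induced payoffs are 0, 6, so Column commits to R. Subgame-perfect outcome: (B, R) with payoffs (5, 6).
Under simultaneous play:
Player I's best replies: L→T; R→B.
Column's best replies: T→R; M→R; B→R.
Only (B, R) has each player best-responding; Nash payoffs (5, 6).
Player I earns 5 sequentially versus 5 at the Nash outcome: unchanged.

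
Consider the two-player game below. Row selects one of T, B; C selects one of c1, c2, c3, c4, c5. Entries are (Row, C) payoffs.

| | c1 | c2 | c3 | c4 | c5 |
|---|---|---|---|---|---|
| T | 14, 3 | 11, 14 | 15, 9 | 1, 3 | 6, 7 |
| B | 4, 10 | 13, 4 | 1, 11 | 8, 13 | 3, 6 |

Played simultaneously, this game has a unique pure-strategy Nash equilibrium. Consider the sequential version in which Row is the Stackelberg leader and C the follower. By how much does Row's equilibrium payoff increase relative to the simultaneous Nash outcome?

Solve by backward induction (Row leads).
- T: BR = c2, leader payoff 11.
- B: BR = c4, leader payoff 8.
Row's induced payoffs are 11, 8, so Row commits to T. Subgame-perfect outcome: (T, c2) with payoffs (11, 14).
Now find the simultaneous Nash equilibrium.
Row's best replies: c1→T; c2→B; c3→T; c4→B; c5→T.
C's best replies: T→c2; B→c4.
The unique mutual best reply is (B, c4), giving (8, 13).
Row's commitment gain: 11 − 8 = 3.

3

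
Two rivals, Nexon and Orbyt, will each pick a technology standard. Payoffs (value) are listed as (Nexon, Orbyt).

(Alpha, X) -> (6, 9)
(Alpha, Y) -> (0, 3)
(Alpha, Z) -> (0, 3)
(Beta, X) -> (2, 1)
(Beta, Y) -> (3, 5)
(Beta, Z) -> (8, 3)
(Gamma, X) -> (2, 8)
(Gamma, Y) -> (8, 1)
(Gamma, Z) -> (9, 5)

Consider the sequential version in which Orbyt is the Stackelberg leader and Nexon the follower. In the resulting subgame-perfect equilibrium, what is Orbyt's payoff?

9

Work backward from Nexon's decision.
- X → Nexon plays Alpha (best of 6, 2, 2); Orbyt gets 9.
- Y → Nexon plays Gamma (best of 0, 3, 8); Orbyt gets 1.
- Z → Nexon plays Gamma (best of 0, 8, 9); Orbyt gets 5.
Among 9, 1, 5, the best is 9 at X. Subgame-perfect outcome: (Alpha, X) with payoffs (6, 9).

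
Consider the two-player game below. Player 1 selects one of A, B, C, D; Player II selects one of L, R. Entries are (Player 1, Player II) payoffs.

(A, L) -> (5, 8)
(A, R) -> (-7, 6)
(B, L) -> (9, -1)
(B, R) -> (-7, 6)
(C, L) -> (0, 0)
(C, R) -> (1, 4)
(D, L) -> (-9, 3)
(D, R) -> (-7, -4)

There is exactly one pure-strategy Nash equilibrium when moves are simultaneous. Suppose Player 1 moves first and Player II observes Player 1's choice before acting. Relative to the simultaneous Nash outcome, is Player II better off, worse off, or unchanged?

Solve by backward induction (Player 1 leads).
- A → Player II plays L (best of 8, 6); Player 1 gets 5.
- B → Player II plays R (best of -1, 6); Player 1 gets -7.
- C → Player II plays R (best of 0, 4); Player 1 gets 1.
- D → Player II plays L (best of 3, -4); Player 1 gets -9.
Among 5, -7, 1, -9, the best is 5 at A. Subgame-perfect outcome: (A, L) with payoffs (5, 8).
For the simultaneous game, intersect best replies.
Player 1's best replies: L→B; R→C.
Player II's best replies: A→L; B→R; C→R; D→L.
The unique mutual best reply is (C, R), giving (1, 4).
Player II earns 8 sequentially versus 4 at the Nash outcome: better off.

better off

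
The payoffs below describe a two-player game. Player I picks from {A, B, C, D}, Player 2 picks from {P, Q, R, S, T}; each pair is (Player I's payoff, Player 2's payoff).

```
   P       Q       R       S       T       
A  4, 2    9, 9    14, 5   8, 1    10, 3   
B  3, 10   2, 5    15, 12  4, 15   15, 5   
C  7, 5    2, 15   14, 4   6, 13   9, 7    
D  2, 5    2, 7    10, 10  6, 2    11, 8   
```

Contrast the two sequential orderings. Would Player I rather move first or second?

If Player I leads: Player 2's best replies are A→Q, B→S, C→Q, D→R; Player I's induced payoffs 9, 4, 2, 10; outcome (D, R), payoffs (10, 10).
If Player 2 leads: Player I's best replies are P→C, Q→A, R→B, S→A, T→B; Player 2's induced payoffs 5, 9, 12, 1, 5; outcome (B, R), payoffs (15, 12).
Player I gets 10 moving first and 15 moving second, so Player I prefers to move second.

second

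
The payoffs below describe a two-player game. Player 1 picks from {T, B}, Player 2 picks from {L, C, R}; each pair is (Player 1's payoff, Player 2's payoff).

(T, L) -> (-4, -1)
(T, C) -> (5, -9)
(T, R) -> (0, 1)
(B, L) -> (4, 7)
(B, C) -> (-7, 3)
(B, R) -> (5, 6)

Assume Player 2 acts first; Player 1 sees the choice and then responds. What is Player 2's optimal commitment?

L

Player 1 best-responds to each possible Player 2 move:
- L: BR = B, leader payoff 7.
- C: BR = T, leader payoff -9.
- R: BR = B, leader payoff 6.
Among 7, -9, 6, the best is 7 at L. Subgame-perfect outcome: (B, L) with payoffs (4, 7).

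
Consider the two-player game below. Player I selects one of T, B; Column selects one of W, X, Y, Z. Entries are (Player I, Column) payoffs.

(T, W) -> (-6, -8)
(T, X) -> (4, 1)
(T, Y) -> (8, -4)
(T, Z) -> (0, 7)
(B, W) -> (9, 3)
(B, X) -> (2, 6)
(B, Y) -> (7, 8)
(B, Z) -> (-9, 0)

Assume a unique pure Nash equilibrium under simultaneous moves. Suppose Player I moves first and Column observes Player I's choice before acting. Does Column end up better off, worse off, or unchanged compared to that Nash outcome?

better off

Solve by backward induction (Player I leads).
- T: BR = Z, leader payoff 0.
- B: BR = Y, leader payoff 7.
Maximizing over 0, 7, Player I chooses B. Subgame-perfect outcome: (B, Y) with payoffs (7, 8).
For the simultaneous game, intersect best replies.
Player I's best replies: W→B; X→T; Y→T; Z→T.
Column's best replies: T→Z; B→Y.
Only (T, Z) has each player best-responding; Nash payoffs (0, 7).
Column earns 8 sequentially versus 7 at the Nash outcome: better off.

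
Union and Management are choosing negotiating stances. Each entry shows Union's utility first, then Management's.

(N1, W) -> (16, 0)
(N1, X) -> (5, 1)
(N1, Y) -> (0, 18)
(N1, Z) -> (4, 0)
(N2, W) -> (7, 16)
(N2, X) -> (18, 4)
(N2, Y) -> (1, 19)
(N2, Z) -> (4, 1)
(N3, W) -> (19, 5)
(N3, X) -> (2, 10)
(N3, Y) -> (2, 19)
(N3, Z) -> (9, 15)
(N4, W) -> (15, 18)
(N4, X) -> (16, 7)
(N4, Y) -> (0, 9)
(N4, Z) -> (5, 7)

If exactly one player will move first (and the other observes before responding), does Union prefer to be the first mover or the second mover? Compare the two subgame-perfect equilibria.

If Union leads: Management's best replies are N1→Y, N2→Y, N3→Y, N4→W; Union's induced payoffs 0, 1, 2, 15; outcome (N4, W), payoffs (15, 18).
If Management leads: Union's best replies are W→N3, X→N2, Y→N3, Z→N3; Management's induced payoffs 5, 4, 19, 15; outcome (N3, Y), payoffs (2, 19).
Union gets 15 moving first and 2 moving second, so Union prefers to move first.

first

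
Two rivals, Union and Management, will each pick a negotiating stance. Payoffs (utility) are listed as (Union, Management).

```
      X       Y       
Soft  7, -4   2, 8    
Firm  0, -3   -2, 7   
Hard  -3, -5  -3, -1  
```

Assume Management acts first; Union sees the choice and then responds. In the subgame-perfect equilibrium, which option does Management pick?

Y

Union best-responds to each possible Management move:
- X: BR = Soft, leader payoff -4.
- Y: BR = Soft, leader payoff 8.
Maximizing over -4, 8, Management chooses Y. Subgame-perfect outcome: (Soft, Y) with payoffs (2, 8).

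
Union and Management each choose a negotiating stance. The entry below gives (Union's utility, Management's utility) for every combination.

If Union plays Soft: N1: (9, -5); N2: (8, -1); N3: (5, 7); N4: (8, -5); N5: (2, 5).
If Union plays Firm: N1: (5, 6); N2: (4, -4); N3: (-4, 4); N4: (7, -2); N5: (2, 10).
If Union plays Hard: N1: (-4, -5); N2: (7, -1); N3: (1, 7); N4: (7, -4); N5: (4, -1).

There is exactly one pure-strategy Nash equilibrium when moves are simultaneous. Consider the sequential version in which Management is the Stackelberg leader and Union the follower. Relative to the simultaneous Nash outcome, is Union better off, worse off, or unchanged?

unchanged

Work backward from Union's decision.
- N1: BR = Soft, leader payoff -5.
- N2: BR = Soft, leader payoff -1.
- N3: BR = Soft, leader payoff 7.
- N4: BR = Soft, leader payoff -5.
- N5: BR = Hard, leader payoff -1.
Maximizing over -5, -1, 7, -5, -1, Management chooses N3. Subgame-perfect outcome: (Soft, N3) with payoffs (5, 7).
Now find the simultaneous Nash equilibrium.
Union's best replies: N1→Soft; N2→Soft; N3→Soft; N4→Soft; N5→Hard.
Management's best replies: Soft→N3; Firm→N5; Hard→N3.
Only (Soft, N3) has each player best-responding; Nash payoffs (5, 7).
Union earns 5 sequentially versus 5 at the Nash outcome: unchanged.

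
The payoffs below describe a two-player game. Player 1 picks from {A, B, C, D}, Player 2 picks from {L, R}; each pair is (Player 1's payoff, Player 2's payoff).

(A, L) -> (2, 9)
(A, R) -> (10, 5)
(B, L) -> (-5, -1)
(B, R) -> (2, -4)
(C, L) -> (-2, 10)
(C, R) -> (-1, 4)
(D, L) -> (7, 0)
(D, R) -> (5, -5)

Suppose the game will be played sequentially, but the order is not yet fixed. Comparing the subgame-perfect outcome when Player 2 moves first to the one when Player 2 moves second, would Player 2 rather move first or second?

first

If Player 1 leads: Player 2's best replies are A→L, B→L, C→L, D→L; Player 1's induced payoffs 2, -5, -2, 7; outcome (D, L), payoffs (7, 0).
If Player 2 leads: Player 1's best replies are L→D, R→A; Player 2's induced payoffs 0, 5; outcome (A, R), payoffs (10, 5).
Player 2 gets 5 moving first and 0 moving second, so Player 2 prefers to move first.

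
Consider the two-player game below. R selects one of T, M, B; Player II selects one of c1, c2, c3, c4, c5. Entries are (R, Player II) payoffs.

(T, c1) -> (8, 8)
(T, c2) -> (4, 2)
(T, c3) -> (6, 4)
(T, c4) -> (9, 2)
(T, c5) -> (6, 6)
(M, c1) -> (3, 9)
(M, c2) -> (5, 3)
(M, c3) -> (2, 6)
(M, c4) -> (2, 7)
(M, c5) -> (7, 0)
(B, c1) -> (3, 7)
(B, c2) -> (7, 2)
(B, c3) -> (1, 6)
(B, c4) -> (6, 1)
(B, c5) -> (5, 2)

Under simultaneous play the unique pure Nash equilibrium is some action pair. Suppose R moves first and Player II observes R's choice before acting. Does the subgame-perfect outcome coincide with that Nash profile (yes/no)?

Player II best-responds to each possible R move:
- T → Player II plays c1 (best of 8, 2, 4, 2, 6); R gets 8.
- M → Player II plays c1 (best of 9, 3, 6, 7, 0); R gets 3.
- B → Player II plays c1 (best of 7, 2, 6, 1, 2); R gets 3.
Among 8, 3, 3, the best is 8 at T. Subgame-perfect outcome: (T, c1) with payoffs (8, 8).
Under simultaneous play:
R's best replies: c1→T; c2→B; c3→T; c4→T; c5→M.
Player II's best replies: T→c1; M→c1; B→c1.
Only (T, c1) has each player best-responding; Nash payoffs (8, 8).
Sequential outcome (T, c1) coincides with the Nash profile (T, c1).

yes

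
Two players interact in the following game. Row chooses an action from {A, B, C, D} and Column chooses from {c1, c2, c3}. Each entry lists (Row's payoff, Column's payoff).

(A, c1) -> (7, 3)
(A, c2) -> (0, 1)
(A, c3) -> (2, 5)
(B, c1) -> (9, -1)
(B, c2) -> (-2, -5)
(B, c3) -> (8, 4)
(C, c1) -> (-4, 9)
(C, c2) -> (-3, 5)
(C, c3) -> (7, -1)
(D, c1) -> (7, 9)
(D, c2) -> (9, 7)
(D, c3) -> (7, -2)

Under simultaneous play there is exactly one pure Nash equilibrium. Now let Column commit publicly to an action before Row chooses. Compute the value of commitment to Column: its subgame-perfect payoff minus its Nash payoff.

Backward induction with Column moving first.
- c1: Row compares 7, 9, -4, 7 and picks B; Column would get -1.
- c2: Row compares 0, -2, -3, 9 and picks D; Column would get 7.
- c3: Row compares 2, 8, 7, 7 and picks B; Column would get 4.
Column's induced payoffs are -1, 7, 4, so Column commits to c2. Subgame-perfect outcome: (D, c2) with payoffs (9, 7).
Now find the simultaneous Nash equilibrium.
Row's best replies: c1→B; c2→D; c3→B.
Column's best replies: A→c3; B→c3; C→c1; D→c1.
The unique mutual best reply is (B, c3), giving (8, 4).
Column's commitment gain: 7 − 4 = 3.

3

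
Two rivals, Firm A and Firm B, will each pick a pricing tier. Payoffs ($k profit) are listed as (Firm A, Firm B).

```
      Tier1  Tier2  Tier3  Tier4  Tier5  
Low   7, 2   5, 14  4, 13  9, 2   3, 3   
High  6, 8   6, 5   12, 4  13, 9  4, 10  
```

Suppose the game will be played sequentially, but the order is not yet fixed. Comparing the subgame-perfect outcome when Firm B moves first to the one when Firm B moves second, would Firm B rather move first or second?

second

If Firm A leads: Firm B's best replies are Low→Tier2, High→Tier5; Firm A's induced payoffs 5, 4; outcome (Low, Tier2), payoffs (5, 14).
If Firm B leads: Firm A's best replies are Tier1→Low, Tier2→High, Tier3→High, Tier4→High, Tier5→High; Firm B's induced payoffs 2, 5, 4, 9, 10; outcome (High, Tier5), payoffs (4, 10).
Firm B gets 10 moving first and 14 moving second, so Firm B prefers to move second.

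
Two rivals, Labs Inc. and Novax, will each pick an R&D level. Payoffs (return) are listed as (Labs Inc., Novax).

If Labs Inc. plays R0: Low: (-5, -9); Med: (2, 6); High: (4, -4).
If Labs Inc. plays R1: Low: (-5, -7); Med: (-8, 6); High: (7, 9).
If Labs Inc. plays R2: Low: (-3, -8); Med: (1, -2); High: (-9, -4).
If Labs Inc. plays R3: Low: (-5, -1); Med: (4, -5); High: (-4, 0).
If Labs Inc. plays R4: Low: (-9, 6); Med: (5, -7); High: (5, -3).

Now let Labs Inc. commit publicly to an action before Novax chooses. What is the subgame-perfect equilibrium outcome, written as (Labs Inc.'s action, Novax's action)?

(R1, High)

Novax best-responds to each possible Labs Inc. move:
- R0 → Novax plays Med (best of -9, 6, -4); Labs Inc. gets 2.
- R1 → Novax plays High (best of -7, 6, 9); Labs Inc. gets 7.
- R2 → Novax plays Med (best of -8, -2, -4); Labs Inc. gets 1.
- R3 → Novax plays High (best of -1, -5, 0); Labs Inc. gets -4.
- R4 → Novax plays Low (best of 6, -7, -3); Labs Inc. gets -9.
Maximizing over 2, 7, 1, -4, -9, Labs Inc. chooses R1. Subgame-perfect outcome: (R1, High) with payoffs (7, 9).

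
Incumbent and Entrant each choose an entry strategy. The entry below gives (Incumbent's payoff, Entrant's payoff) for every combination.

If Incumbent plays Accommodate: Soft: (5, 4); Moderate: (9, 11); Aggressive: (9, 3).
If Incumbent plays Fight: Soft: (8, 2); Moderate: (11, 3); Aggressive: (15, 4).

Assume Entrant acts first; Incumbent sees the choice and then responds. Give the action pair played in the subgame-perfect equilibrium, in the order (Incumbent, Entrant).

Work backward from Incumbent's decision.
- Soft: Incumbent compares 5, 8 and picks Fight; Entrant would get 2.
- Moderate: Incumbent compares 9, 11 and picks Fight; Entrant would get 3.
- Aggressive: Incumbent compares 9, 15 and picks Fight; Entrant would get 4.
Entrant's induced payoffs are 2, 3, 4, so Entrant commits to Aggressive. Subgame-perfect outcome: (Fight, Aggressive) with payoffs (15, 4).

(Fight, Aggressive)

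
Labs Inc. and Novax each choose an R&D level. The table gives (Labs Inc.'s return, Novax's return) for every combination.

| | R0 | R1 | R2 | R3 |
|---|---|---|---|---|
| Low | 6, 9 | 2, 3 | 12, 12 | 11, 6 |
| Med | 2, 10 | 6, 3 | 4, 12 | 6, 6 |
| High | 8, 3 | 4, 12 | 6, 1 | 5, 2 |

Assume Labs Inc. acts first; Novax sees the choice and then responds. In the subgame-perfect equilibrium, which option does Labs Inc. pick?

Low

Backward induction with Labs Inc. moving first.
- Low: BR = R2, leader payoff 12.
- Med: BR = R2, leader payoff 4.
- High: BR = R1, leader payoff 4.
Maximizing over 12, 4, 4, Labs Inc. chooses Low. Subgame-perfect outcome: (Low, R2) with payoffs (12, 12).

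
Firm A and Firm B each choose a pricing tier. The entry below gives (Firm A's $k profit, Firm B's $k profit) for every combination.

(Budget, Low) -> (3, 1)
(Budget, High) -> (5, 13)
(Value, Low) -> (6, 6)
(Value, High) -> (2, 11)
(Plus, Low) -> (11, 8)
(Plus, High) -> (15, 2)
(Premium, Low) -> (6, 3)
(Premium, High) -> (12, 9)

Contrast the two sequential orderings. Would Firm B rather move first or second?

If Firm A leads: Firm B's best replies are Budget→High, Value→High, Plus→Low, Premium→High; Firm A's induced payoffs 5, 2, 11, 12; outcome (Premium, High), payoffs (12, 9).
If Firm B leads: Firm A's best replies are Low→Plus, High→Plus; Firm B's induced payoffs 8, 2; outcome (Plus, Low), payoffs (11, 8).
Firm B gets 8 moving first and 9 moving second, so Firm B prefers to move second.

second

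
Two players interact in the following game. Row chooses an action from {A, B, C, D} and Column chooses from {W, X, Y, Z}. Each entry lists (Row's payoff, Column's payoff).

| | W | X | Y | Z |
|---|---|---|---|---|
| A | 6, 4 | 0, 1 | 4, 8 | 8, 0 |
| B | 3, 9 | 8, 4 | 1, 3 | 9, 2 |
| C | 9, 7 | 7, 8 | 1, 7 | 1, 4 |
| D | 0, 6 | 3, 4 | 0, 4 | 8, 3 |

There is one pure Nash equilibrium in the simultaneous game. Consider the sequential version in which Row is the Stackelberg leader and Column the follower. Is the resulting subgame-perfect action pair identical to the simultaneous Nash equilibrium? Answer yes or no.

Backward induction with Row moving first.
- A → Column plays Y (best of 4, 1, 8, 0); Row gets 4.
- B → Column plays W (best of 9, 4, 3, 2); Row gets 3.
- C → Column plays X (best of 7, 8, 7, 4); Row gets 7.
- D → Column plays W (best of 6, 4, 4, 3); Row gets 0.
Row's induced payoffs are 4, 3, 7, 0, so Row commits to C. Subgame-perfect outcome: (C, X) with payoffs (7, 8).
For the simultaneous game, intersect best replies.
Row's best replies: W→C; X→B; Y→A; Z→B.
Column's best replies: A→Y; B→W; C→X; D→W.
The unique mutual best reply is (A, Y), giving (4, 8).
Sequential outcome (C, X) differs from the Nash profile (A, Y).

no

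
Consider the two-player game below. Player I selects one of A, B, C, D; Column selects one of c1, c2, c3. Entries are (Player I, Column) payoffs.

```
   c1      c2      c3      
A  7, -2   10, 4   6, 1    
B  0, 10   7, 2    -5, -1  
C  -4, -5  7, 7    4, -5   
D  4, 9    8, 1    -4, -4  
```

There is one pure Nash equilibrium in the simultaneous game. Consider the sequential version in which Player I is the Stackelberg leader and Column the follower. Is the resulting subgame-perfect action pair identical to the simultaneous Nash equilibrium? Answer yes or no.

yes

Backward induction with Player I moving first.
- A → Column plays c2 (best of -2, 4, 1); Player I gets 10.
- B → Column plays c1 (best of 10, 2, -1); Player I gets 0.
- C → Column plays c2 (best of -5, 7, -5); Player I gets 7.
- D → Column plays c1 (best of 9, 1, -4); Player I gets 4.
Among 10, 0, 7, 4, the best is 10 at A. Subgame-perfect outcome: (A, c2) with payoffs (10, 4).
For the simultaneous game, intersect best replies.
Player I's best replies: c1→A; c2→A; c3→A.
Column's best replies: A→c2; B→c1; C→c2; D→c1.
The unique mutual best reply is (A, c2), giving (10, 4).
Sequential outcome (A, c2) coincides with the Nash profile (A, c2).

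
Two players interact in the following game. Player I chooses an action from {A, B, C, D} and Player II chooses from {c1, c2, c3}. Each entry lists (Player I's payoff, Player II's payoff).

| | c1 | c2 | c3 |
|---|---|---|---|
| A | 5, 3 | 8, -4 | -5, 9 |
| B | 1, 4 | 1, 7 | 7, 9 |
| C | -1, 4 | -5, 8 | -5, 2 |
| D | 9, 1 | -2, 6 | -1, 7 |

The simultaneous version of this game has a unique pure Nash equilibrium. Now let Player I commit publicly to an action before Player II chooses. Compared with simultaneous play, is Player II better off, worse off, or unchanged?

Player II best-responds to each possible Player I move:
- A: Player II compares 3, -4, 9 and picks c3; Player I would get -5.
- B: Player II compares 4, 7, 9 and picks c3; Player I would get 7.
- C: Player II compares 4, 8, 2 and picks c2; Player I would get -5.
- D: Player II compares 1, 6, 7 and picks c3; Player I would get -1.
Among -5, 7, -5, -1, the best is 7 at B. Subgame-perfect outcome: (B, c3) with payoffs (7, 9).
For the simultaneous game, intersect best replies.
Player I's best replies: c1→D; c2→A; c3→B.
Player II's best replies: A→c3; B→c3; C→c2; D→c3.
The unique mutual best reply is (B, c3), giving (7, 9).
Player II earns 9 sequentially versus 9 at the Nash outcome: unchanged.

unchanged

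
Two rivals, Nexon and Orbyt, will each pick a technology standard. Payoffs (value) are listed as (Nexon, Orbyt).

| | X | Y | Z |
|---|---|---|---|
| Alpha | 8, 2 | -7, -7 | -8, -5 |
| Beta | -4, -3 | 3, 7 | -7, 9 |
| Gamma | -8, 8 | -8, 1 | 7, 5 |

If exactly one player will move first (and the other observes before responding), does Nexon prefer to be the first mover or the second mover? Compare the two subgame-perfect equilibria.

If Nexon leads: Orbyt's best replies are Alpha→X, Beta→Z, Gamma→X; Nexon's induced payoffs 8, -7, -8; outcome (Alpha, X), payoffs (8, 2).
If Orbyt leads: Nexon's best replies are X→Alpha, Y→Beta, Z→Gamma; Orbyt's induced payoffs 2, 7, 5; outcome (Beta, Y), payoffs (3, 7).
Nexon gets 8 moving first and 3 moving second, so Nexon prefers to move first.

first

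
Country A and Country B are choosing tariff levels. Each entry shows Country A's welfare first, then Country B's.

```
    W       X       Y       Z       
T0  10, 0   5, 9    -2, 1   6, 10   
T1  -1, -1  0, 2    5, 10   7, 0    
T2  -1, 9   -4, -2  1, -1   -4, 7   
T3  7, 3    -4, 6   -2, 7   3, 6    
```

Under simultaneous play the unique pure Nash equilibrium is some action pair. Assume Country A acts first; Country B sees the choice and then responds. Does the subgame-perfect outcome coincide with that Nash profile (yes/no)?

Backward induction with Country A moving first.
- T0 → Country B plays Z (best of 0, 9, 1, 10); Country A gets 6.
- T1 → Country B plays Y (best of -1, 2, 10, 0); Country A gets 5.
- T2 → Country B plays W (best of 9, -2, -1, 7); Country A gets -1.
- T3 → Country B plays Y (best of 3, 6, 7, 6); Country A gets -2.
Maximizing over 6, 5, -1, -2, Country A chooses T0. Subgame-perfect outcome: (T0, Z) with payoffs (6, 10).
Now find the simultaneous Nash equilibrium.
Country A's best replies: W→T0; X→T0; Y→T1; Z→T1.
Country B's best replies: T0→Z; T1→Y; T2→W; T3→Y.
The unique mutual best reply is (T1, Y), giving (5, 10).
Sequential outcome (T0, Z) differs from the Nash profile (T1, Y).

no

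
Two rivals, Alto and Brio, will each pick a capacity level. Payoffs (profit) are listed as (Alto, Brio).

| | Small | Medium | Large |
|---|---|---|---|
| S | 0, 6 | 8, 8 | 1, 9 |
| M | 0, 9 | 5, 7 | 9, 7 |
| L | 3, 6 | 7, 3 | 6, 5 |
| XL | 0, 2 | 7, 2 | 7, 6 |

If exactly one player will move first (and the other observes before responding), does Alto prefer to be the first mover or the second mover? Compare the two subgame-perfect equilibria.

second

If Alto leads: Brio's best replies are S→Large, M→Small, L→Small, XL→Large; Alto's induced payoffs 1, 0, 3, 7; outcome (XL, Large), payoffs (7, 6).
If Brio leads: Alto's best replies are Small→L, Medium→S, Large→M; Brio's induced payoffs 6, 8, 7; outcome (S, Medium), payoffs (8, 8).
Alto gets 7 moving first and 8 moving second, so Alto prefers to move second.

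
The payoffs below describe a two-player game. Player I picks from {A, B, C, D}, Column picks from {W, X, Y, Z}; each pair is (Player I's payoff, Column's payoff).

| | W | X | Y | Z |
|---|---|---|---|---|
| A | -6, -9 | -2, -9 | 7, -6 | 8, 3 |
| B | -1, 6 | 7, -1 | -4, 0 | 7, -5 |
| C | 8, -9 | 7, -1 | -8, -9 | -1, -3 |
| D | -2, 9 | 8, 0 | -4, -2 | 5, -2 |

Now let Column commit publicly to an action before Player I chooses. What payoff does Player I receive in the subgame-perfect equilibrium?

8

Backward induction with Column moving first.
- W → Player I plays C (best of -6, -1, 8, -2); Column gets -9.
- X → Player I plays D (best of -2, 7, 7, 8); Column gets 0.
- Y → Player I plays A (best of 7, -4, -8, -4); Column gets -6.
- Z → Player I plays A (best of 8, 7, -1, 5); Column gets 3.
Column's induced payoffs are -9, 0, -6, 3, so Column commits to Z. Subgame-perfect outcome: (A, Z) with payoffs (8, 3).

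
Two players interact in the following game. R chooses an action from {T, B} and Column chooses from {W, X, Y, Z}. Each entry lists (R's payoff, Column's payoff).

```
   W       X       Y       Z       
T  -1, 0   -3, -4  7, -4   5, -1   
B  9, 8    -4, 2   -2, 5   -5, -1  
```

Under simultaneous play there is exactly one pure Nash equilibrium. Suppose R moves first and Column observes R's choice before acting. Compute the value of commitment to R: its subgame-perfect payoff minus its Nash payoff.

0

Solve by backward induction (R leads).
- T: BR = W, leader payoff -1.
- B: BR = W, leader payoff 9.
Maximizing over -1, 9, R chooses B. Subgame-perfect outcome: (B, W) with payoffs (9, 8).
For the simultaneous game, intersect best replies.
R's best replies: W→B; X→T; Y→T; Z→T.
Column's best replies: T→W; B→W.
The unique mutual best reply is (B, W), giving (9, 8).
R's commitment gain: 9 − 9 = 0.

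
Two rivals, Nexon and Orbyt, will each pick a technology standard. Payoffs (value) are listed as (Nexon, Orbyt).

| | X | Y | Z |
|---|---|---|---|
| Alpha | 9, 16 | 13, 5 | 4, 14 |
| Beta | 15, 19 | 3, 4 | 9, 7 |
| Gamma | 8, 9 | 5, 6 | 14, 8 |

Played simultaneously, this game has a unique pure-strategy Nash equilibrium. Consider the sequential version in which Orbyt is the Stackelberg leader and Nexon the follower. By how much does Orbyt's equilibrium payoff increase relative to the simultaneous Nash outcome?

0

Work backward from Nexon's decision.
- X: Nexon compares 9, 15, 8 and picks Beta; Orbyt would get 19.
- Y: Nexon compares 13, 3, 5 and picks Alpha; Orbyt would get 5.
- Z: Nexon compares 4, 9, 14 and picks Gamma; Orbyt would get 8.
Among 19, 5, 8, the best is 19 at X. Subgame-perfect outcome: (Beta, X) with payoffs (15, 19).
Now find the simultaneous Nash equilibrium.
Nexon's best replies: X→Beta; Y→Alpha; Z→Gamma.
Orbyt's best replies: Alpha→X; Beta→X; Gamma→X.
Only (Beta, X) has each player best-responding; Nash payoffs (15, 19).
Orbyt's commitment gain: 19 − 19 = 0.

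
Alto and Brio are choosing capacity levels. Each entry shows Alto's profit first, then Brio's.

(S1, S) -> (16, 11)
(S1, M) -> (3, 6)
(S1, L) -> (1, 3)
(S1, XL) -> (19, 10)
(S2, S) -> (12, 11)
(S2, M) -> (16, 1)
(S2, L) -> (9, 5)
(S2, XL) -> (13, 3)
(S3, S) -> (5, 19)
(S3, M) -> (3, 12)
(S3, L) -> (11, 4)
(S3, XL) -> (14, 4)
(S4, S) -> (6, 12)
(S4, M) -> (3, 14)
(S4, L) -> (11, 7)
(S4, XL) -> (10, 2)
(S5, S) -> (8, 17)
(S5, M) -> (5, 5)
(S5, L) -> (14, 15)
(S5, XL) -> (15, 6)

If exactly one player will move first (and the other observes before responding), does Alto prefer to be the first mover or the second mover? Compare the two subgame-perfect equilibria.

If Alto leads: Brio's best replies are S1→S, S2→S, S3→S, S4→M, S5→S; Alto's induced payoffs 16, 12, 5, 3, 8; outcome (S1, S), payoffs (16, 11).
If Brio leads: Alto's best replies are S→S1, M→S2, L→S5, XL→S1; Brio's induced payoffs 11, 1, 15, 10; outcome (S5, L), payoffs (14, 15).
Alto gets 16 moving first and 14 moving second, so Alto prefers to move first.

first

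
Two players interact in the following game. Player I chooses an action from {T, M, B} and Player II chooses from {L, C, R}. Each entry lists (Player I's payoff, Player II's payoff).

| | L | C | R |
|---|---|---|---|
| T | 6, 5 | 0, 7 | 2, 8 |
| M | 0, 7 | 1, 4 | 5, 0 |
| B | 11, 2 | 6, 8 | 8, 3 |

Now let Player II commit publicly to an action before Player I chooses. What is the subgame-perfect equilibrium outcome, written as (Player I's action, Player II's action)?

(B, C)

Solve by backward induction (Player II leads).
- L → Player I plays B (best of 6, 0, 11); Player II gets 2.
- C → Player I plays B (best of 0, 1, 6); Player II gets 8.
- R → Player I plays B (best of 2, 5, 8); Player II gets 3.
Among 2, 8, 3, the best is 8 at C. Subgame-perfect outcome: (B, C) with payoffs (6, 8).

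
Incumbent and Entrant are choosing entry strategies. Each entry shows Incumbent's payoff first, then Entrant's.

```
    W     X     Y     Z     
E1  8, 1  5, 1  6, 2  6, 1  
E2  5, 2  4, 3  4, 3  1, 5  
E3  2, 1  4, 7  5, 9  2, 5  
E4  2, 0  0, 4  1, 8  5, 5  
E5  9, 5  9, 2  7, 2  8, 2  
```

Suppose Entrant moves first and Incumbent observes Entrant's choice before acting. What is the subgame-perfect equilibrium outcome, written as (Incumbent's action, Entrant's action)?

Backward induction with Entrant moving first.
- W: Incumbent compares 8, 5, 2, 2, 9 and picks E5; Entrant would get 5.
- X: Incumbent compares 5, 4, 4, 0, 9 and picks E5; Entrant would get 2.
- Y: Incumbent compares 6, 4, 5, 1, 7 and picks E5; Entrant would get 2.
- Z: Incumbent compares 6, 1, 2, 5, 8 and picks E5; Entrant would get 2.
Maximizing over 5, 2, 2, 2, Entrant chooses W. Subgame-perfect outcome: (E5, W) with payoffs (9, 5).

(E5, W)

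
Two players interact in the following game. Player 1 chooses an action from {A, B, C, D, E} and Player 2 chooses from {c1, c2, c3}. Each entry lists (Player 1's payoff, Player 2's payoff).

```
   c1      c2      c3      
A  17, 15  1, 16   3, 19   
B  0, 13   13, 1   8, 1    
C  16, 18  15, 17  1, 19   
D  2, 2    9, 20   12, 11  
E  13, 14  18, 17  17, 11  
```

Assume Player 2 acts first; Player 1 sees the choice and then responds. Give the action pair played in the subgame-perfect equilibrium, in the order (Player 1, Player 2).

Backward induction with Player 2 moving first.
- c1 → Player 1 plays A (best of 17, 0, 16, 2, 13); Player 2 gets 15.
- c2 → Player 1 plays E (best of 1, 13, 15, 9, 18); Player 2 gets 17.
- c3 → Player 1 plays E (best of 3, 8, 1, 12, 17); Player 2 gets 11.
Maximizing over 15, 17, 11, Player 2 chooses c2. Subgame-perfect outcome: (E, c2) with payoffs (18, 17).

(E, c2)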